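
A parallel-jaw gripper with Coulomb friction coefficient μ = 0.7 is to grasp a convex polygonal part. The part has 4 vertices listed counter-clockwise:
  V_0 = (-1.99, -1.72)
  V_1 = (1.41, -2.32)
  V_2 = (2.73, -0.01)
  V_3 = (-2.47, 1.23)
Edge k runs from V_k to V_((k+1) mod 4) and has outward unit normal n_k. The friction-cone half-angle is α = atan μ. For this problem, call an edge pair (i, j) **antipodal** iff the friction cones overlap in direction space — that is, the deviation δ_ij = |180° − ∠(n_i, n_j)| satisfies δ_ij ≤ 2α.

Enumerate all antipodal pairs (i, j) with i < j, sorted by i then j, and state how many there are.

count = 3; pairs: (0,2), (1,3), (2,3)

α = atan 0.7 = 34.99°;  2α = 69.98°
n_0 = (-0.1738, -0.9848)
n_1 = (+0.8682, -0.4961)
n_2 = (+0.2320, +0.9727)
n_3 = (-0.9870, -0.1606)
  (0,1): δ = 109.74°  ·
  (0,2): δ = 3.40°  ✓
  (0,3): δ = 109.25°  ·
  (1,2): δ = 73.67°  ·
  (1,3): δ = 38.99°  ✓
  (2,3): δ = 67.35°  ✓
antipodal pairs: 3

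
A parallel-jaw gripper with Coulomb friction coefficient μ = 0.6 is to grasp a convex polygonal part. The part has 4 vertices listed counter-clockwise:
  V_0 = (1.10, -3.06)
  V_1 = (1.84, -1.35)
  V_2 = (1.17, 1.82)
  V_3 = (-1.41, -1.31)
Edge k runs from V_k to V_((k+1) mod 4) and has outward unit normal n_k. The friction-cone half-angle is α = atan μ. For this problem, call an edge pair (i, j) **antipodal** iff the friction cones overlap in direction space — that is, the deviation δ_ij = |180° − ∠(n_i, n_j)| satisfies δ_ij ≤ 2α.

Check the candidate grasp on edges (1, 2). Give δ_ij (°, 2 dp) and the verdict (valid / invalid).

δ = 51.43°, valid

α = atan 0.6 = 30.96°;  2α = 61.93°
edge 1: e_1 = (-0.67, +3.17);  n_1 = (+0.9784, +0.2068)
edge 2: e_2 = (-2.58, -3.13);  n_2 = (-0.7716, +0.6361)
∠(n_1, n_2) = 128.57°
δ = |180° − 128.57°| = 51.43°
51.43° ≤ 2α = 61.93°  →  valid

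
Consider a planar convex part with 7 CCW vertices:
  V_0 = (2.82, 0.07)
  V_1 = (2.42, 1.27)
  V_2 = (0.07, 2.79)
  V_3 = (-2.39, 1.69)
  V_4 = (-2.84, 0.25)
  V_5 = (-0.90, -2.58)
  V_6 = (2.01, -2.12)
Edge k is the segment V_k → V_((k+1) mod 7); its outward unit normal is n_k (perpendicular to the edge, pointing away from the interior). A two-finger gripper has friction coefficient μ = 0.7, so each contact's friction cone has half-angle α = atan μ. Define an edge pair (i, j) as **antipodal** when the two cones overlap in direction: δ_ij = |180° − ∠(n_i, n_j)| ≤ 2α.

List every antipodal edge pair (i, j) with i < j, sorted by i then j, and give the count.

α = atan 0.7 = 34.99°;  2α = 69.98°
n_0 = (+0.9487, +0.3162)
n_1 = (+0.5431, +0.8397)
n_2 = (-0.4082, +0.9129)
n_3 = (-0.9545, +0.2983)
n_4 = (-0.8248, -0.5654)
n_5 = (+0.1561, -0.9877)
n_6 = (+0.9379, -0.3469)
  (0,1): δ = 141.33°  ·
  (0,2): δ = 84.34°  ·
  (0,3): δ = 35.79°  ✓
  (0,4): δ = 16.00°  ✓
  (0,5): δ = 80.55°  ·
  (0,6): δ = 141.27°  ·
  (1,2): δ = 123.01°  ·
  (1,3): δ = 74.46°  ·
  (1,4): δ = 22.67°  ✓
  (1,5): δ = 41.88°  ✓
  (1,6): δ = 102.60°  ·
  (2,3): δ = 131.45°  ·
  (2,4): δ = 79.66°  ·
  (2,5): δ = 15.11°  ✓
  (2,6): δ = 45.61°  ✓
  (3,4): δ = 128.21°  ·
  (3,5): δ = 63.66°  ✓
  (3,6): δ = 2.94°  ✓
  (4,5): δ = 115.45°  ·
  (4,6): δ = 54.73°  ✓
  (5,6): δ = 119.28°  ·
antipodal pairs: 9

count = 9; pairs: (0,3), (0,4), (1,4), (1,5), (2,5), (2,6), (3,5), (3,6), (4,6)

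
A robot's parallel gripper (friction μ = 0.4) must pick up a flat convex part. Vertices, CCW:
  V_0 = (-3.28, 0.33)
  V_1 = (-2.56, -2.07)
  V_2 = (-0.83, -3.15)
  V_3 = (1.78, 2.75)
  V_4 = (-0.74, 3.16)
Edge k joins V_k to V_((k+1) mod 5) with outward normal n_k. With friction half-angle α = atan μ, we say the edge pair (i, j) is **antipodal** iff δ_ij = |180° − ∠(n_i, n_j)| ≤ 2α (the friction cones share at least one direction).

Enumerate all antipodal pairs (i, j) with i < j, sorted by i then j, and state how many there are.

count = 3; pairs: (0,2), (1,3), (2,4)

α = atan 0.4 = 21.80°;  2α = 43.60°
n_0 = (-0.9578, -0.2873)
n_1 = (-0.5296, -0.8483)
n_2 = (+0.9145, -0.4046)
n_3 = (+0.1606, +0.9870)
n_4 = (-0.7442, +0.6679)
  (0,1): δ = 138.67°  ·
  (0,2): δ = 40.56°  ✓
  (0,3): δ = 64.06°  ·
  (0,4): δ = 121.39°  ·
  (1,2): δ = 81.89°  ·
  (1,3): δ = 22.73°  ✓
  (1,4): δ = 80.07°  ·
  (2,3): δ = 75.38°  ·
  (2,4): δ = 18.05°  ✓
  (3,4): δ = 122.67°  ·
antipodal pairs: 3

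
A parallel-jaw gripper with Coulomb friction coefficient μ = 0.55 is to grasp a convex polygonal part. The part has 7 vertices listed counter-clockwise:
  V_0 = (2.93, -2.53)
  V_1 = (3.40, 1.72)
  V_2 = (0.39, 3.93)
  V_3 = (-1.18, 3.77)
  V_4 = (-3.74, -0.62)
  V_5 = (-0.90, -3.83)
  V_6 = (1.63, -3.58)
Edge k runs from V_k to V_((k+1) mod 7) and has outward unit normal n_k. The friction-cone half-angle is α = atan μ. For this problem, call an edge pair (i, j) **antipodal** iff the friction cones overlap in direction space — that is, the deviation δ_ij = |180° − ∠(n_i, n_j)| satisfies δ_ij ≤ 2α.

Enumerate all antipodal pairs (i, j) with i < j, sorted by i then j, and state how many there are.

α = atan 0.55 = 28.81°;  2α = 57.62°
n_0 = (+0.9939, -0.1099)
n_1 = (+0.5918, +0.8061)
n_2 = (-0.1014, +0.9948)
n_3 = (-0.8639, +0.5037)
n_4 = (-0.7490, -0.6626)
n_5 = (+0.0983, -0.9952)
n_6 = (+0.6283, -0.7779)
  (0,1): δ = 119.98°  ·
  (0,2): δ = 77.87°  ·
  (0,3): δ = 23.94°  ✓
  (0,4): δ = 47.81°  ✓
  (0,5): δ = 101.95°  ·
  (0,6): δ = 135.24°  ·
  (1,2): δ = 137.89°  ·
  (1,3): δ = 83.96°  ·
  (1,4): δ = 12.21°  ✓
  (1,5): δ = 41.93°  ✓
  (1,6): δ = 75.21°  ·
  (2,3): δ = 126.07°  ·
  (2,4): δ = 54.32°  ✓
  (2,5): δ = 0.18°  ✓
  (2,6): δ = 33.11°  ✓
  (3,4): δ = 108.25°  ·
  (3,5): δ = 54.11°  ✓
  (3,6): δ = 20.82°  ✓
  (4,5): δ = 125.86°  ·
  (4,6): δ = 92.57°  ·
  (5,6): δ = 146.72°  ·
antipodal pairs: 9

count = 9; pairs: (0,3), (0,4), (1,4), (1,5), (2,4), (2,5), (2,6), (3,5), (3,6)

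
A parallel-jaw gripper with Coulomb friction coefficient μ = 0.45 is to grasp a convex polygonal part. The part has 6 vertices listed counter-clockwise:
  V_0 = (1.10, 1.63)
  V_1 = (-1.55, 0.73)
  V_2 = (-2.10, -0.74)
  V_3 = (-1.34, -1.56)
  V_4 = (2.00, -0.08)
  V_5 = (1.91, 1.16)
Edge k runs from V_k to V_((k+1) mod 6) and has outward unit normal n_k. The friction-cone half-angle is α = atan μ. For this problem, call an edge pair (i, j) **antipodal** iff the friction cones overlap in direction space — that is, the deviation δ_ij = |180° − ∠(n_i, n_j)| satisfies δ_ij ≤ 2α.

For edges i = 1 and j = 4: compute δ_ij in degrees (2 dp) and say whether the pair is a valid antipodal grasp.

α = atan 0.45 = 24.23°;  2α = 48.46°
edge 1: e_1 = (-0.55, -1.47);  n_1 = (-0.9366, +0.3504)
edge 4: e_4 = (-0.09, +1.24);  n_4 = (+0.9974, +0.0724)
∠(n_1, n_4) = 155.34°
δ = |180° − 155.34°| = 24.66°
24.66° ≤ 2α = 48.46°  →  valid

δ = 24.66°, valid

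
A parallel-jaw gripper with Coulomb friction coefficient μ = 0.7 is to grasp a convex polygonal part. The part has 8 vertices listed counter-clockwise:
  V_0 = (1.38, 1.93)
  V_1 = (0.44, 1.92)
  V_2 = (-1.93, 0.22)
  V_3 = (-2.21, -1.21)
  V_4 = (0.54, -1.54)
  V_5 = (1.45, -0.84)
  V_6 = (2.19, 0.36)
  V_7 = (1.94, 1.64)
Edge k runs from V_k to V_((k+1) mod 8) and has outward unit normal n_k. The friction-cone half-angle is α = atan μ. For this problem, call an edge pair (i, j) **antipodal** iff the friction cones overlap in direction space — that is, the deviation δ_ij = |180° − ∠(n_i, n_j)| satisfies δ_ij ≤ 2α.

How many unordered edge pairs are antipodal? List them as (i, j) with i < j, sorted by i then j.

count = 12; pairs: (0,3), (0,4), (0,5), (1,3), (1,4), (1,5), (1,6), (2,4), (2,5), (2,6), (3,7), (4,7)

α = atan 0.7 = 34.99°;  2α = 69.98°
n_0 = (-0.0106, +0.9999)
n_1 = (-0.5829, +0.8126)
n_2 = (-0.9814, +0.1922)
n_3 = (-0.1191, -0.9929)
n_4 = (+0.6097, -0.7926)
n_5 = (+0.8512, -0.5249)
n_6 = (+0.9815, +0.1917)
n_7 = (+0.4599, +0.8880)
  (0,1): δ = 144.96°  ·
  (0,2): δ = 101.69°  ·
  (0,3): δ = 7.45°  ✓
  (0,4): δ = 36.96°  ✓
  (0,5): δ = 57.73°  ✓
  (0,6): δ = 100.44°  ·
  (0,7): δ = 152.01°  ·
  (1,2): δ = 136.73°  ·
  (1,3): δ = 42.49°  ✓
  (1,4): δ = 1.92°  ✓
  (1,5): δ = 22.69°  ✓
  (1,6): δ = 65.40°  ✓
  (1,7): δ = 116.97°  ·
  (2,3): δ = 85.76°  ·
  (2,4): δ = 41.35°  ✓
  (2,5): δ = 20.58°  ✓
  (2,6): δ = 22.13°  ✓
  (2,7): δ = 73.70°  ·
  (3,4): δ = 135.59°  ·
  (3,5): δ = 114.82°  ·
  (3,6): δ = 72.11°  ·
  (3,7): δ = 20.53°  ✓
  (4,5): δ = 159.23°  ·
  (4,6): δ = 116.52°  ·
  (4,7): δ = 64.95°  ✓
  (5,6): δ = 137.29°  ·
  (5,7): δ = 85.72°  ·
  (6,7): δ = 128.43°  ·
antipodal pairs: 12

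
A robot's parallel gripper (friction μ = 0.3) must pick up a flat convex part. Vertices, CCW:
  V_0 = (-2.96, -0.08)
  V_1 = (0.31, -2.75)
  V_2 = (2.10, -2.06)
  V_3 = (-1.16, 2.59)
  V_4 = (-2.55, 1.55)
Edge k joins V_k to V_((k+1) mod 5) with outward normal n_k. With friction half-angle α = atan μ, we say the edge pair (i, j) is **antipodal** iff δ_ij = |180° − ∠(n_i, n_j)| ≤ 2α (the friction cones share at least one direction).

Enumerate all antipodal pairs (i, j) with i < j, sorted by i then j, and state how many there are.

α = atan 0.3 = 16.70°;  2α = 33.40°
n_0 = (-0.6325, -0.7746)
n_1 = (+0.3597, -0.9331)
n_2 = (+0.8188, +0.5741)
n_3 = (-0.5991, +0.8007)
n_4 = (-0.9698, +0.2439)
  (0,1): δ = 119.69°  ·
  (0,2): δ = 15.73°  ✓
  (0,3): δ = 76.04°  ·
  (0,4): δ = 115.11°  ·
  (1,2): δ = 76.05°  ·
  (1,3): δ = 15.72°  ✓
  (1,4): δ = 54.80°  ·
  (2,3): δ = 88.23°  ·
  (2,4): δ = 49.15°  ·
  (3,4): δ = 140.92°  ·
antipodal pairs: 2

count = 2; pairs: (0,2), (1,3)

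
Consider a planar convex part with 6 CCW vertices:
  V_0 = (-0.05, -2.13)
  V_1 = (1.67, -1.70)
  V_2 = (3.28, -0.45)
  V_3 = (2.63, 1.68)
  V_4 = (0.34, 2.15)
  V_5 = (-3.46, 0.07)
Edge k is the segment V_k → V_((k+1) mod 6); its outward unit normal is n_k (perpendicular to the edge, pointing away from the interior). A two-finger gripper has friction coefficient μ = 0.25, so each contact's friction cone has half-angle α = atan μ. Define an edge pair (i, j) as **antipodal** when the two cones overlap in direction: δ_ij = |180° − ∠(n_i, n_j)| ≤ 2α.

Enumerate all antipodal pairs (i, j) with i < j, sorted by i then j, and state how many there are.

α = atan 0.25 = 14.04°;  2α = 28.07°
n_0 = (+0.2425, -0.9701)
n_1 = (+0.6133, -0.7899)
n_2 = (+0.9565, +0.2919)
n_3 = (+0.2010, +0.9796)
n_4 = (-0.4801, +0.8772)
n_5 = (-0.5421, -0.8403)
  (0,1): δ = 156.21°  ·
  (0,2): δ = 87.07°  ·
  (0,3): δ = 25.63°  ✓
  (0,4): δ = 14.66°  ✓
  (0,5): δ = 133.14°  ·
  (1,2): δ = 110.86°  ·
  (1,3): δ = 49.42°  ·
  (1,4): δ = 9.13°  ✓
  (1,5): δ = 109.35°  ·
  (2,3): δ = 118.57°  ·
  (2,4): δ = 78.28°  ·
  (2,5): δ = 40.20°  ·
  (3,4): δ = 139.71°  ·
  (3,5): δ = 21.23°  ✓
  (4,5): δ = 61.52°  ·
antipodal pairs: 4

count = 4; pairs: (0,3), (0,4), (1,4), (3,5)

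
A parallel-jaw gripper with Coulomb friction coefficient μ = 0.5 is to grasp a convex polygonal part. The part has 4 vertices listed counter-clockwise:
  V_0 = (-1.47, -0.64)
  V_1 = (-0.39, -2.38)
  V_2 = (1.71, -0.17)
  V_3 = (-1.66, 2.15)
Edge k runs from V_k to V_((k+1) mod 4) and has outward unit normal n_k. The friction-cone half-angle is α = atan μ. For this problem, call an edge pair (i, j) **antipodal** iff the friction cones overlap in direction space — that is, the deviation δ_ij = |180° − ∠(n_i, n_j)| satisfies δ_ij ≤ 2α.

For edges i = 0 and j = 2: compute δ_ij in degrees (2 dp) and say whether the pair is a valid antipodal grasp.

δ = 23.63°, valid

α = atan 0.5 = 26.57°;  2α = 53.13°
edge 0: e_0 = (+1.08, -1.74);  n_0 = (-0.8496, -0.5274)
edge 2: e_2 = (-3.37, +2.32);  n_2 = (+0.5670, +0.8237)
∠(n_0, n_2) = 156.37°
δ = |180° − 156.37°| = 23.63°
23.63° ≤ 2α = 53.13°  →  valid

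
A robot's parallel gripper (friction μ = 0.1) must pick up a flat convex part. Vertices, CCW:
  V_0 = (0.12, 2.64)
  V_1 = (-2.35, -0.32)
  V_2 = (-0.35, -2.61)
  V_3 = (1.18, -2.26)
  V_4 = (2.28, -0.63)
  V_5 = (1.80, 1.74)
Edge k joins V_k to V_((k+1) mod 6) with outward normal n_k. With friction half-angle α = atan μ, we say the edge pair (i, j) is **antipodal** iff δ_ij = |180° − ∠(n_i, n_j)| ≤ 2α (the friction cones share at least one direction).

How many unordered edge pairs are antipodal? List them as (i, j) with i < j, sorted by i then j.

count = 1; pairs: (0,3)

α = atan 0.1 = 5.71°;  2α = 11.42°
n_0 = (-0.7678, +0.6407)
n_1 = (-0.7532, -0.6578)
n_2 = (+0.2230, -0.9748)
n_3 = (+0.8289, -0.5594)
n_4 = (+0.9801, +0.1985)
n_5 = (+0.4722, +0.8815)
  (0,1): δ = 99.02°  ·
  (0,2): δ = 37.27°  ·
  (0,3): δ = 5.83°  ✓
  (0,4): δ = 51.29°  ·
  (0,5): δ = 101.67°  ·
  (1,2): δ = 118.25°  ·
  (1,3): δ = 75.15°  ·
  (1,4): δ = 29.68°  ·
  (1,5): δ = 20.69°  ·
  (2,3): δ = 136.90°  ·
  (2,4): δ = 91.44°  ·
  (2,5): δ = 41.06°  ·
  (3,4): δ = 134.54°  ·
  (3,5): δ = 84.17°  ·
  (4,5): δ = 129.63°  ·
antipodal pairs: 1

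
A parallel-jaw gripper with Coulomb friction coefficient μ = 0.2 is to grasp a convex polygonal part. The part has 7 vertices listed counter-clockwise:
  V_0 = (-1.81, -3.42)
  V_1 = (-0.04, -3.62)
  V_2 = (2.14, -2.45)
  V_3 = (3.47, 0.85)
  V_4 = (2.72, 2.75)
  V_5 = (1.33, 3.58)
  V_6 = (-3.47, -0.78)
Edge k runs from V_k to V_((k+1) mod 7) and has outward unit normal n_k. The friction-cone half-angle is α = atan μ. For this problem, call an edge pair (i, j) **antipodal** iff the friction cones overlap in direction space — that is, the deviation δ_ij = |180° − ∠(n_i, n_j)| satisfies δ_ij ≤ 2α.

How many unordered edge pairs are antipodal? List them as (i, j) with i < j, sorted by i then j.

count = 2; pairs: (1,5), (3,6)

α = atan 0.2 = 11.31°;  2α = 22.62°
n_0 = (-0.1123, -0.9937)
n_1 = (+0.4729, -0.8811)
n_2 = (+0.9275, -0.3738)
n_3 = (+0.9302, +0.3672)
n_4 = (+0.5127, +0.8586)
n_5 = (-0.6724, +0.7402)
n_6 = (-0.8466, -0.5323)
  (0,1): δ = 145.33°  ·
  (0,2): δ = 105.50°  ·
  (0,3): δ = 62.01°  ·
  (0,4): δ = 24.40°  ·
  (0,5): δ = 48.70°  ·
  (0,6): δ = 128.61°  ·
  (1,2): δ = 140.17°  ·
  (1,3): δ = 96.68°  ·
  (1,4): δ = 59.06°  ·
  (1,5): δ = 14.03°  ✓
  (1,6): δ = 93.94°  ·
  (2,3): δ = 136.51°  ·
  (2,4): δ = 98.89°  ·
  (2,5): δ = 25.80°  ·
  (2,6): δ = 54.11°  ·
  (3,4): δ = 142.38°  ·
  (3,5): δ = 69.29°  ·
  (3,6): δ = 10.62°  ✓
  (4,5): δ = 106.91°  ·
  (4,6): δ = 27.00°  ·
  (5,6): δ = 100.09°  ·
antipodal pairs: 2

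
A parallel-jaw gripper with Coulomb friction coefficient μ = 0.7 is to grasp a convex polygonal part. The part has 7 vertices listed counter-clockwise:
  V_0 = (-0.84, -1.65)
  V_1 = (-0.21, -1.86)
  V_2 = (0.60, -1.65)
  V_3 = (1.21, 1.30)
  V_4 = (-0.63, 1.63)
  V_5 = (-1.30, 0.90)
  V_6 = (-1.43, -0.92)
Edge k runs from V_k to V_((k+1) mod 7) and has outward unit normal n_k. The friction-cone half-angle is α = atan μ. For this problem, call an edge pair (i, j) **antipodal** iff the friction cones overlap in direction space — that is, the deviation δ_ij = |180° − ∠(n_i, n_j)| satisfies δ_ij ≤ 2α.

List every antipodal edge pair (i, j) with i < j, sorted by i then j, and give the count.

count = 8; pairs: (0,3), (0,4), (1,3), (1,4), (2,4), (2,5), (2,6), (3,6)

α = atan 0.7 = 34.99°;  2α = 69.98°
n_0 = (-0.3162, -0.9487)
n_1 = (+0.2510, -0.9680)
n_2 = (+0.9793, -0.2025)
n_3 = (+0.1765, +0.9843)
n_4 = (-0.7367, +0.6762)
n_5 = (-0.9975, +0.0712)
n_6 = (-0.7777, -0.6286)
  (0,1): δ = 147.03°  ·
  (0,2): δ = 83.25°  ·
  (0,3): δ = 8.27°  ✓
  (0,4): δ = 65.89°  ✓
  (0,5): δ = 104.35°  ·
  (0,6): δ = 147.38°  ·
  (1,2): δ = 116.22°  ·
  (1,3): δ = 24.70°  ✓
  (1,4): δ = 32.92°  ✓
  (1,5): δ = 71.38°  ·
  (1,6): δ = 114.41°  ·
  (2,3): δ = 88.48°  ·
  (2,4): δ = 30.86°  ✓
  (2,5): δ = 7.60°  ✓
  (2,6): δ = 50.63°  ✓
  (3,4): δ = 122.38°  ·
  (3,5): δ = 83.92°  ·
  (3,6): δ = 40.89°  ✓
  (4,5): δ = 141.54°  ·
  (4,6): δ = 98.51°  ·
  (5,6): δ = 136.97°  ·
antipodal pairs: 8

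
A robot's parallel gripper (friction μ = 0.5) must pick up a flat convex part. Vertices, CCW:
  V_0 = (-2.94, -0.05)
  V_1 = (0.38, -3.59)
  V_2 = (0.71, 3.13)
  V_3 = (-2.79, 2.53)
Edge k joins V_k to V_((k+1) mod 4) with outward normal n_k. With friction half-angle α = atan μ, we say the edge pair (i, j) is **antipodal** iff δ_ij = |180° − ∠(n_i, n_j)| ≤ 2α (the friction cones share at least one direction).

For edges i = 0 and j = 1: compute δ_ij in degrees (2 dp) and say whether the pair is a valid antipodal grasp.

δ = 45.97°, valid

α = atan 0.5 = 26.57°;  2α = 53.13°
edge 0: e_0 = (+3.32, -3.54);  n_0 = (-0.7294, -0.6841)
edge 1: e_1 = (+0.33, +6.72);  n_1 = (+0.9988, -0.0490)
∠(n_0, n_1) = 134.03°
δ = |180° − 134.03°| = 45.97°
45.97° ≤ 2α = 53.13°  →  valid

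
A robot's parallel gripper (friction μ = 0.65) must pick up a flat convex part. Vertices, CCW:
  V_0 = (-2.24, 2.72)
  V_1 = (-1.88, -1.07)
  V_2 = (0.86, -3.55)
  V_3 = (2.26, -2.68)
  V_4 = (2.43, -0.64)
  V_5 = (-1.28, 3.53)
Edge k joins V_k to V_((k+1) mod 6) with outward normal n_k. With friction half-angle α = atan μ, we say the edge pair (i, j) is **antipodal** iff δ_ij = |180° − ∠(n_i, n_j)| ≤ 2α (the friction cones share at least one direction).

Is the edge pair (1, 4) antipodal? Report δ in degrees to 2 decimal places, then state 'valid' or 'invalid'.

α = atan 0.65 = 33.02°;  2α = 66.05°
edge 1: e_1 = (+2.74, -2.48);  n_1 = (-0.6711, -0.7414)
edge 4: e_4 = (-3.71, +4.17);  n_4 = (+0.7471, +0.6647)
∠(n_1, n_4) = 173.81°
δ = |180° − 173.81°| = 6.19°
6.19° ≤ 2α = 66.05°  →  valid

δ = 6.19°, valid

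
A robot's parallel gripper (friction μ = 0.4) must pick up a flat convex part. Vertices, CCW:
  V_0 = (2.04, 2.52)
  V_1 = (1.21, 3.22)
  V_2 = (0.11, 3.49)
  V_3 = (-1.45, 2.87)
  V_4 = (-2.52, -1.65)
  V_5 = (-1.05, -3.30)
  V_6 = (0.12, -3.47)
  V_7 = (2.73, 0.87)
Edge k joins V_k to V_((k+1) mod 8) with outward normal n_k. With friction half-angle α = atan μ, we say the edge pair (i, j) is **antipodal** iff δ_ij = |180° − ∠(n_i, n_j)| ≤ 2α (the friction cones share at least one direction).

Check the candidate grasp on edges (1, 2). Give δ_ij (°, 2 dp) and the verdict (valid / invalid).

δ = 144.53°, invalid

α = atan 0.4 = 21.80°;  2α = 43.60°
edge 1: e_1 = (-1.10, +0.27);  n_1 = (+0.2384, +0.9712)
edge 2: e_2 = (-1.56, -0.62);  n_2 = (-0.3693, +0.9293)
∠(n_1, n_2) = 35.47°
δ = |180° − 35.47°| = 144.53°
144.53° > 2α = 43.60°  →  invalid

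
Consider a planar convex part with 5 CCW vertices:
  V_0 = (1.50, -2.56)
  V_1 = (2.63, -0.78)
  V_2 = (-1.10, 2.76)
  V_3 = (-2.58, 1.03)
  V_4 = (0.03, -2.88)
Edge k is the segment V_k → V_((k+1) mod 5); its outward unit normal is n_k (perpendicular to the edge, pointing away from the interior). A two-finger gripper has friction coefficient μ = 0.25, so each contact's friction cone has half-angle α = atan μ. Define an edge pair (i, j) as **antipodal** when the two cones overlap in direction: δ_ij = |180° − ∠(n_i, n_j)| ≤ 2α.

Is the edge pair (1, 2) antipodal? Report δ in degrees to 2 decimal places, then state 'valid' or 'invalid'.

δ = 87.04°, invalid

α = atan 0.25 = 14.04°;  2α = 28.07°
edge 1: e_1 = (-3.73, +3.54);  n_1 = (+0.6884, +0.7253)
edge 2: e_2 = (-1.48, -1.73);  n_2 = (-0.7599, +0.6501)
∠(n_1, n_2) = 92.96°
δ = |180° − 92.96°| = 87.04°
87.04° > 2α = 28.07°  →  invalid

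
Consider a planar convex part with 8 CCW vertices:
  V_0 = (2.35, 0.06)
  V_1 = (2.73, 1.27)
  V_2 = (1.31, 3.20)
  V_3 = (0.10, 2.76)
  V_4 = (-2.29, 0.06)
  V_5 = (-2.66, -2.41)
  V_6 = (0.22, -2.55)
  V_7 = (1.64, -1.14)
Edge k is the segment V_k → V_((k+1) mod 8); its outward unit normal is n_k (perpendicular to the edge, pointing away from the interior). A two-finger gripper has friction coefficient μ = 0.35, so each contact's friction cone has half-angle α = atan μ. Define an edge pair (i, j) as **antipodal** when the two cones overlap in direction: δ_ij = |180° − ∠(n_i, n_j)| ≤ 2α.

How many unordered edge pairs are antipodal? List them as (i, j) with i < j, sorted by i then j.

α = atan 0.35 = 19.29°;  2α = 38.58°
n_0 = (+0.9541, -0.2996)
n_1 = (+0.8055, +0.5926)
n_2 = (-0.3417, +0.9398)
n_3 = (-0.7488, +0.6628)
n_4 = (-0.9890, +0.1481)
n_5 = (-0.0486, -0.9988)
n_6 = (+0.7046, -0.7096)
n_7 = (+0.8606, -0.5092)
  (0,1): δ = 126.22°  ·
  (0,2): δ = 52.58°  ·
  (0,3): δ = 24.08°  ✓
  (0,4): δ = 8.92°  ✓
  (0,5): δ = 104.65°  ·
  (0,6): δ = 152.23°  ·
  (0,7): δ = 166.82°  ·
  (1,2): δ = 106.36°  ·
  (1,3): δ = 77.86°  ·
  (1,4): δ = 44.86°  ·
  (1,5): δ = 50.87°  ·
  (1,6): δ = 98.45°  ·
  (1,7): δ = 113.04°  ·
  (2,3): δ = 151.50°  ·
  (2,4): δ = 118.50°  ·
  (2,5): δ = 22.77°  ✓
  (2,6): δ = 24.81°  ✓
  (2,7): δ = 39.41°  ·
  (3,4): δ = 147.00°  ·
  (3,5): δ = 51.27°  ·
  (3,6): δ = 3.69°  ✓
  (3,7): δ = 10.90°  ✓
  (4,5): δ = 84.26°  ·
  (4,6): δ = 36.68°  ✓
  (4,7): δ = 22.09°  ✓
  (5,6): δ = 132.42°  ·
  (5,7): δ = 117.83°  ·
  (6,7): δ = 165.41°  ·
antipodal pairs: 8

count = 8; pairs: (0,3), (0,4), (2,5), (2,6), (3,6), (3,7), (4,6), (4,7)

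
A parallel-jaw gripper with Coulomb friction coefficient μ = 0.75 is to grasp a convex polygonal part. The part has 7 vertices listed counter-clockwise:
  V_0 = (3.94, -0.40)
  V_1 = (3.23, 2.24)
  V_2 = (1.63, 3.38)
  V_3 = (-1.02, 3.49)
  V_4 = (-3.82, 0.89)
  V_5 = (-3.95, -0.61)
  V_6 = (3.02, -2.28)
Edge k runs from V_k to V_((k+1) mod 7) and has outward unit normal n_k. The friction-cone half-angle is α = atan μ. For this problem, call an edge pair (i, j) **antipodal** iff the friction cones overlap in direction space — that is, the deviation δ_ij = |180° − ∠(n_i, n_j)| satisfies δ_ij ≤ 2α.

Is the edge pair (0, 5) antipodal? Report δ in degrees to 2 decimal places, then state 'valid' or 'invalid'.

α = atan 0.75 = 36.87°;  2α = 73.74°
edge 0: e_0 = (-0.71, +2.64);  n_0 = (+0.9657, +0.2597)
edge 5: e_5 = (+6.97, -1.67);  n_5 = (-0.2330, -0.9725)
∠(n_0, n_5) = 118.53°
δ = |180° − 118.53°| = 61.47°
61.47° ≤ 2α = 73.74°  →  valid

δ = 61.47°, valid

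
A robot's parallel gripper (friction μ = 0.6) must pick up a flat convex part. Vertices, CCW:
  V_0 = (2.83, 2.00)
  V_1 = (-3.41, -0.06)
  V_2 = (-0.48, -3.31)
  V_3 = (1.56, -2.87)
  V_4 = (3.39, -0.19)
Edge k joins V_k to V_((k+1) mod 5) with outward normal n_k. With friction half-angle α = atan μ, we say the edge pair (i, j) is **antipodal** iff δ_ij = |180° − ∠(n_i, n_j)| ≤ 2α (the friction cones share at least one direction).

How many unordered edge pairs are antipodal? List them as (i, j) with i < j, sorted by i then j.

count = 3; pairs: (0,2), (0,3), (1,4)

α = atan 0.6 = 30.96°;  2α = 61.93°
n_0 = (-0.3135, +0.9496)
n_1 = (-0.7427, -0.6696)
n_2 = (+0.2108, -0.9775)
n_3 = (+0.8258, -0.5639)
n_4 = (+0.9688, +0.2477)
  (0,1): δ = 66.23°  ·
  (0,2): δ = 6.10°  ✓
  (0,3): δ = 37.40°  ✓
  (0,4): δ = 86.07°  ·
  (1,2): δ = 119.86°  ·
  (1,3): δ = 76.36°  ·
  (1,4): δ = 27.69°  ✓
  (2,3): δ = 136.50°  ·
  (2,4): δ = 87.83°  ·
  (3,4): δ = 131.33°  ·
antipodal pairs: 3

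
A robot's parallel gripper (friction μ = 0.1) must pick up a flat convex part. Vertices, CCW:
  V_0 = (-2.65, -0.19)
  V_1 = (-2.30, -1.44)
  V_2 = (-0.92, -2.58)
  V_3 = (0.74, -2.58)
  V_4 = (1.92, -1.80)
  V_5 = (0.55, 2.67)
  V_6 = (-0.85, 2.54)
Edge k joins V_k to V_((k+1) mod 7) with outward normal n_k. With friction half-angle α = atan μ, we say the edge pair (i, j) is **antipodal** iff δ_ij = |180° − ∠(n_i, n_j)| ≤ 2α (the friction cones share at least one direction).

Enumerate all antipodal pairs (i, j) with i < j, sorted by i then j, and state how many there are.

count = 2; pairs: (0,4), (2,5)

α = atan 0.1 = 5.71°;  2α = 11.42°
n_0 = (-0.9630, -0.2696)
n_1 = (-0.6369, -0.7710)
n_2 = (+0.0000, -1.0000)
n_3 = (+0.5514, -0.8342)
n_4 = (+0.9561, +0.2930)
n_5 = (-0.0925, +0.9957)
n_6 = (-0.8349, +0.5505)
  (0,1): δ = 145.20°  ·
  (0,2): δ = 105.64°  ·
  (0,3): δ = 72.18°  ·
  (0,4): δ = 1.40°  ✓
  (0,5): δ = 79.66°  ·
  (0,6): δ = 130.96°  ·
  (1,2): δ = 140.44°  ·
  (1,3): δ = 106.97°  ·
  (1,4): δ = 33.40°  ·
  (1,5): δ = 44.86°  ·
  (1,6): δ = 96.16°  ·
  (2,3): δ = 146.53°  ·
  (2,4): δ = 72.96°  ·
  (2,5): δ = 5.31°  ✓
  (2,6): δ = 56.60°  ·
  (3,4): δ = 106.43°  ·
  (3,5): δ = 28.16°  ·
  (3,6): δ = 23.14°  ·
  (4,5): δ = 101.73°  ·
  (4,6): δ = 50.44°  ·
  (5,6): δ = 128.70°  ·
antipodal pairs: 2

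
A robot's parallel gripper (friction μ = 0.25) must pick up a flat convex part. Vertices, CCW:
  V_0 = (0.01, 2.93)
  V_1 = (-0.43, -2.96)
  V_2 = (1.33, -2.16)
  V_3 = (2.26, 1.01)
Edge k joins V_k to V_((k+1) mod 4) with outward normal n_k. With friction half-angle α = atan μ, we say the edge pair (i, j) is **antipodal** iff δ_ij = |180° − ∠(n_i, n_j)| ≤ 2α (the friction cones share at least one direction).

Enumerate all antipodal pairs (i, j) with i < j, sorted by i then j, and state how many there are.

count = 1; pairs: (0,2)

α = atan 0.25 = 14.04°;  2α = 28.07°
n_0 = (-0.9972, +0.0745)
n_1 = (+0.4138, -0.9104)
n_2 = (+0.9596, -0.2815)
n_3 = (+0.6491, +0.7607)
  (0,1): δ = 61.28°  ·
  (0,2): δ = 12.08°  ✓
  (0,3): δ = 53.80°  ·
  (1,2): δ = 130.79°  ·
  (1,3): δ = 64.92°  ·
  (2,3): δ = 114.12°  ·
antipodal pairs: 1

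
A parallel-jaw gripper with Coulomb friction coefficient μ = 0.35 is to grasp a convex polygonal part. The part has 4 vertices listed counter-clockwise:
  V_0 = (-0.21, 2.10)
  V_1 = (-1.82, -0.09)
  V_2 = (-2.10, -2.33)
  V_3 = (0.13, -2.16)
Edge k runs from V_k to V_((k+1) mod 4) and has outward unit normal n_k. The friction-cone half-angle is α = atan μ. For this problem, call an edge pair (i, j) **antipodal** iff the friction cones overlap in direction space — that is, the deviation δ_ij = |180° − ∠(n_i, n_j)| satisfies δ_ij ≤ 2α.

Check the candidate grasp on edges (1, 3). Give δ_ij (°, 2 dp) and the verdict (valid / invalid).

α = atan 0.35 = 19.29°;  2α = 38.58°
edge 1: e_1 = (-0.28, -2.24);  n_1 = (-0.9923, +0.1240)
edge 3: e_3 = (-0.34, +4.26);  n_3 = (+0.9968, +0.0796)
∠(n_1, n_3) = 168.31°
δ = |180° − 168.31°| = 11.69°
11.69° ≤ 2α = 38.58°  →  valid

δ = 11.69°, valid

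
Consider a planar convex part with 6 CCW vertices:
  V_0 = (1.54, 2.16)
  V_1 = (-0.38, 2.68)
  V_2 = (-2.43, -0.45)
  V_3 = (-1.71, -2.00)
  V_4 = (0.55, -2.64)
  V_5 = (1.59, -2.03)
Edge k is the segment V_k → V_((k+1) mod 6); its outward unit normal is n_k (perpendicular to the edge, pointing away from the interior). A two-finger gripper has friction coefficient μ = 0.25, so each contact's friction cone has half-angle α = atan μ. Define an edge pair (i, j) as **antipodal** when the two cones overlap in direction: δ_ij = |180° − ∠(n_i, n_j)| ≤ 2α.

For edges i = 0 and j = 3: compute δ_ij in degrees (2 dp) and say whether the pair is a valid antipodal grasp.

δ = 0.66°, valid

α = atan 0.25 = 14.04°;  2α = 28.07°
edge 0: e_0 = (-1.92, +0.52);  n_0 = (+0.2614, +0.9652)
edge 3: e_3 = (+2.26, -0.64);  n_3 = (-0.2725, -0.9622)
∠(n_0, n_3) = 179.34°
δ = |180° − 179.34°| = 0.66°
0.66° ≤ 2α = 28.07°  →  valid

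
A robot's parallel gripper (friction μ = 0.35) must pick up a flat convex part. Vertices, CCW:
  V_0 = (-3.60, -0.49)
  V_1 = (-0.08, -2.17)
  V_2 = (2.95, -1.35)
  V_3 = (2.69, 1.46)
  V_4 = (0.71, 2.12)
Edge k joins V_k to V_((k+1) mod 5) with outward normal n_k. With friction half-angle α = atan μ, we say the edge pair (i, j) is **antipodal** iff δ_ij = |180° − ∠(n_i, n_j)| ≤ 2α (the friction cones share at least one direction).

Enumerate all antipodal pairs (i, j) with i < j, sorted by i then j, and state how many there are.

α = atan 0.35 = 19.29°;  2α = 38.58°
n_0 = (-0.4307, -0.9025)
n_1 = (+0.2612, -0.9653)
n_2 = (+0.9957, +0.0921)
n_3 = (+0.3162, +0.9487)
n_4 = (-0.5180, +0.8554)
  (0,1): δ = 139.34°  ·
  (0,2): δ = 59.20°  ·
  (0,3): δ = 7.08°  ✓
  (0,4): δ = 56.71°  ·
  (1,2): δ = 99.86°  ·
  (1,3): δ = 33.58°  ✓
  (1,4): δ = 16.05°  ✓
  (2,3): δ = 113.72°  ·
  (2,4): δ = 64.09°  ·
  (3,4): δ = 130.37°  ·
antipodal pairs: 3

count = 3; pairs: (0,3), (1,3), (1,4)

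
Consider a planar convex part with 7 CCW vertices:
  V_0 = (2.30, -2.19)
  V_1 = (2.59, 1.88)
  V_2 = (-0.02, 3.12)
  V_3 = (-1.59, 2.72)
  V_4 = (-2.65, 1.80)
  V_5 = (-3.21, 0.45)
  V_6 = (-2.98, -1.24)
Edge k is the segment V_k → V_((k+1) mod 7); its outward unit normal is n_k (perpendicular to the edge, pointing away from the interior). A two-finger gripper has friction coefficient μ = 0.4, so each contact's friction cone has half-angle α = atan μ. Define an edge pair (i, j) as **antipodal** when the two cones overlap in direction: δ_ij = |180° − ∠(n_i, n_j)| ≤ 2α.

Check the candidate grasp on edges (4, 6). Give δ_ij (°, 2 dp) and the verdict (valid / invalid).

δ = 77.67°, invalid

α = atan 0.4 = 21.80°;  2α = 43.60°
edge 4: e_4 = (-0.56, -1.35);  n_4 = (-0.9237, +0.3832)
edge 6: e_6 = (+5.28, -0.95);  n_6 = (-0.1771, -0.9842)
∠(n_4, n_6) = 102.33°
δ = |180° − 102.33°| = 77.67°
77.67° > 2α = 43.60°  →  invalid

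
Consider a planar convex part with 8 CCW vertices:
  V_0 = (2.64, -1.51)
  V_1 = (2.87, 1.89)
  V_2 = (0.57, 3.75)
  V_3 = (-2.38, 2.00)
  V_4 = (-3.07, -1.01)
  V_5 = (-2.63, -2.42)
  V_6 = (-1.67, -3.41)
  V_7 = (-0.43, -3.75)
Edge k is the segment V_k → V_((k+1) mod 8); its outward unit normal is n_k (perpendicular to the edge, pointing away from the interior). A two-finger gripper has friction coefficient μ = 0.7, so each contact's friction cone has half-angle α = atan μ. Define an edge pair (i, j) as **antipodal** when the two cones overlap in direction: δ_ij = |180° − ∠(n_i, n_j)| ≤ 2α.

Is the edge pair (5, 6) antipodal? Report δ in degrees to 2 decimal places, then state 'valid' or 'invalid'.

δ = 149.45°, invalid

α = atan 0.7 = 34.99°;  2α = 69.98°
edge 5: e_5 = (+0.96, -0.99);  n_5 = (-0.7179, -0.6961)
edge 6: e_6 = (+1.24, -0.34);  n_6 = (-0.2644, -0.9644)
∠(n_5, n_6) = 30.55°
δ = |180° − 30.55°| = 149.45°
149.45° > 2α = 69.98°  →  invalid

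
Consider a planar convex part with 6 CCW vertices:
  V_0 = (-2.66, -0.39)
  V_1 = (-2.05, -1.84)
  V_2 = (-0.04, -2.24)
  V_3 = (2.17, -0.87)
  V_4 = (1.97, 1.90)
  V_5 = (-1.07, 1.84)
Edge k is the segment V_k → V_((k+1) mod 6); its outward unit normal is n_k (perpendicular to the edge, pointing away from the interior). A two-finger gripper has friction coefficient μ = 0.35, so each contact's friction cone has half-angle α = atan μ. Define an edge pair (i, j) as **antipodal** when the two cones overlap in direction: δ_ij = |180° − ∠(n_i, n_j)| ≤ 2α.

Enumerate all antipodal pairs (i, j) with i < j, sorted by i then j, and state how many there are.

α = atan 0.35 = 19.29°;  2α = 38.58°
n_0 = (-0.9218, -0.3878)
n_1 = (-0.1952, -0.9808)
n_2 = (+0.5269, -0.8499)
n_3 = (+0.9974, +0.0720)
n_4 = (-0.0197, +0.9998)
n_5 = (-0.8142, +0.5805)
  (0,1): δ = 124.07°  ·
  (0,2): δ = 81.02°  ·
  (0,3): δ = 18.69°  ✓
  (0,4): δ = 68.31°  ·
  (0,5): δ = 121.69°  ·
  (1,2): δ = 136.95°  ·
  (1,3): δ = 74.62°  ·
  (1,4): δ = 12.39°  ✓
  (1,5): δ = 65.77°  ·
  (2,3): δ = 117.67°  ·
  (2,4): δ = 30.66°  ✓
  (2,5): δ = 22.72°  ✓
  (3,4): δ = 93.00°  ·
  (3,5): δ = 39.62°  ·
  (4,5): δ = 126.62°  ·
antipodal pairs: 4

count = 4; pairs: (0,3), (1,4), (2,4), (2,5)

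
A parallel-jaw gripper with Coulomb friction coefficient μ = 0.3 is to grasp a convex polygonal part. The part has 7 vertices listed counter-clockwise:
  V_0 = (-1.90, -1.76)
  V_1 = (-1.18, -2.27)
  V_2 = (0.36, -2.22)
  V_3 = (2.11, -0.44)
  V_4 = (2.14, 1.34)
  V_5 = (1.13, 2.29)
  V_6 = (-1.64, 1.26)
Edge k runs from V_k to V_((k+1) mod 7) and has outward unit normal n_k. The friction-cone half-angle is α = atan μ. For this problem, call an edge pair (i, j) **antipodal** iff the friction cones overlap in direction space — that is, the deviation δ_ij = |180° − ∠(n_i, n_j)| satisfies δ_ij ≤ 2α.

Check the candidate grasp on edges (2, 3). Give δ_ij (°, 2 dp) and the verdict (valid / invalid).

α = atan 0.3 = 16.70°;  2α = 33.40°
edge 2: e_2 = (+1.75, +1.78);  n_2 = (+0.7131, -0.7011)
edge 3: e_3 = (+0.03, +1.78);  n_3 = (+0.9999, -0.0169)
∠(n_2, n_3) = 43.55°
δ = |180° − 43.55°| = 136.45°
136.45° > 2α = 33.40°  →  invalid

δ = 136.45°, invalid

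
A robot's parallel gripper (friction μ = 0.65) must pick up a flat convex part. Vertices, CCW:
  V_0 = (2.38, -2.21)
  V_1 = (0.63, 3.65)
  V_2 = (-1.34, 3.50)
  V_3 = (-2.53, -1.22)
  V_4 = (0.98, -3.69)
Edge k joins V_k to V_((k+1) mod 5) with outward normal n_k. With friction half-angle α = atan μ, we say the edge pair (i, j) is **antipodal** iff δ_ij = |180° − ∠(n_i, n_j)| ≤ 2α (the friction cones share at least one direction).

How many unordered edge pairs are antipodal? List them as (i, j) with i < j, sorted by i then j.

α = atan 0.65 = 33.02°;  2α = 66.05°
n_0 = (+0.9582, +0.2861)
n_1 = (-0.0759, +0.9971)
n_2 = (-0.9697, +0.2445)
n_3 = (-0.5755, -0.8178)
n_4 = (+0.7265, -0.6872)
  (0,1): δ = 102.27°  ·
  (0,2): δ = 30.78°  ✓
  (0,3): δ = 38.24°  ✓
  (0,4): δ = 119.96°  ·
  (1,2): δ = 108.50°  ·
  (1,3): δ = 39.49°  ✓
  (1,4): δ = 42.24°  ✓
  (2,3): δ = 110.98°  ·
  (2,4): δ = 29.26°  ✓
  (3,4): δ = 98.27°  ·
antipodal pairs: 5

count = 5; pairs: (0,2), (0,3), (1,3), (1,4), (2,4)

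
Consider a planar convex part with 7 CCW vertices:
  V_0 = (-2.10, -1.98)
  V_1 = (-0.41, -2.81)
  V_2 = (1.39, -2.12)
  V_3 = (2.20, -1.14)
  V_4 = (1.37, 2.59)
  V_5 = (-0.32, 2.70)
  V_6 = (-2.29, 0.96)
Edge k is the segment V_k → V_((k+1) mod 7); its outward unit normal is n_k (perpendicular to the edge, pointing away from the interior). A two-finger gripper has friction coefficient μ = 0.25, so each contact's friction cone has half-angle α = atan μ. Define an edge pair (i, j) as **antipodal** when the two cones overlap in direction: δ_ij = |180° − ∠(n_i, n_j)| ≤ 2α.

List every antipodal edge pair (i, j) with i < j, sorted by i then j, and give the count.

count = 5; pairs: (0,4), (1,4), (1,5), (2,5), (3,6)

α = atan 0.25 = 14.04°;  2α = 28.07°
n_0 = (-0.4408, -0.8976)
n_1 = (+0.3579, -0.9337)
n_2 = (+0.7708, -0.6371)
n_3 = (+0.9761, +0.2172)
n_4 = (+0.0650, +0.9979)
n_5 = (-0.6620, +0.7495)
n_6 = (-0.9979, -0.0645)
  (0,1): δ = 132.87°  ·
  (0,2): δ = 103.42°  ·
  (0,3): δ = 51.30°  ·
  (0,4): δ = 22.43°  ✓
  (0,5): δ = 67.61°  ·
  (0,6): δ = 119.85°  ·
  (1,2): δ = 150.55°  ·
  (1,3): δ = 98.43°  ·
  (1,4): δ = 24.70°  ✓
  (1,5): δ = 20.48°  ✓
  (1,6): δ = 72.72°  ·
  (2,3): δ = 127.88°  ·
  (2,4): δ = 54.15°  ·
  (2,5): δ = 8.97°  ✓
  (2,6): δ = 43.27°  ·
  (3,4): δ = 106.27°  ·
  (3,5): δ = 61.09°  ·
  (3,6): δ = 8.85°  ✓
  (4,5): δ = 134.82°  ·
  (4,6): δ = 82.58°  ·
  (5,6): δ = 127.75°  ·
antipodal pairs: 5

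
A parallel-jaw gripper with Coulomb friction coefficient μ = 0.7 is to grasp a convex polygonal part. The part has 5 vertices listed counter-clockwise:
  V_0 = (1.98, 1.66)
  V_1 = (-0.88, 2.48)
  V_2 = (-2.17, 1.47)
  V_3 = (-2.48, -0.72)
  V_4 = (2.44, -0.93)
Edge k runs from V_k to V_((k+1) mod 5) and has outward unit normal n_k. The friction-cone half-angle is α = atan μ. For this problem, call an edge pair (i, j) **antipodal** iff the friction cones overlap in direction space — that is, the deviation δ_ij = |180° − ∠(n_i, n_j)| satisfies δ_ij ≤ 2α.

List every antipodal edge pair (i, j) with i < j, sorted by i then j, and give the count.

α = atan 0.7 = 34.99°;  2α = 69.98°
n_0 = (+0.2756, +0.9613)
n_1 = (-0.6165, +0.7874)
n_2 = (-0.9901, +0.1402)
n_3 = (-0.0426, -0.9991)
n_4 = (+0.9846, +0.1749)
  (0,1): δ = 125.94°  ·
  (0,2): δ = 82.06°  ·
  (0,3): δ = 13.55°  ✓
  (0,4): δ = 116.07°  ·
  (1,2): δ = 136.12°  ·
  (1,3): δ = 40.50°  ✓
  (1,4): δ = 62.01°  ✓
  (2,3): δ = 84.39°  ·
  (2,4): δ = 18.13°  ✓
  (3,4): δ = 77.48°  ·
antipodal pairs: 4

count = 4; pairs: (0,3), (1,3), (1,4), (2,4)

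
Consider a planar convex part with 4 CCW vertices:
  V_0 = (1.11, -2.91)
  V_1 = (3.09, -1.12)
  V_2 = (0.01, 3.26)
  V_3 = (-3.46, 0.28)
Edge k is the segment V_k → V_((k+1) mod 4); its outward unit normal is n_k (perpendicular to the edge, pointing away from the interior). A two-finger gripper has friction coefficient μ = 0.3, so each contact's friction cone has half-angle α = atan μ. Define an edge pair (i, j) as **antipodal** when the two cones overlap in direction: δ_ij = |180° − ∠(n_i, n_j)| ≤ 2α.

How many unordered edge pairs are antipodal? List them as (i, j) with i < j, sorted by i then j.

count = 2; pairs: (0,2), (1,3)

α = atan 0.3 = 16.70°;  2α = 33.40°
n_0 = (+0.6706, -0.7418)
n_1 = (+0.8180, +0.5752)
n_2 = (-0.6515, +0.7586)
n_3 = (-0.5724, -0.8200)
  (0,1): δ = 97.00°  ·
  (0,2): δ = 1.46°  ✓
  (0,3): δ = 102.97°  ·
  (1,2): δ = 84.46°  ·
  (1,3): δ = 19.97°  ✓
  (2,3): δ = 75.57°  ·
antipodal pairs: 2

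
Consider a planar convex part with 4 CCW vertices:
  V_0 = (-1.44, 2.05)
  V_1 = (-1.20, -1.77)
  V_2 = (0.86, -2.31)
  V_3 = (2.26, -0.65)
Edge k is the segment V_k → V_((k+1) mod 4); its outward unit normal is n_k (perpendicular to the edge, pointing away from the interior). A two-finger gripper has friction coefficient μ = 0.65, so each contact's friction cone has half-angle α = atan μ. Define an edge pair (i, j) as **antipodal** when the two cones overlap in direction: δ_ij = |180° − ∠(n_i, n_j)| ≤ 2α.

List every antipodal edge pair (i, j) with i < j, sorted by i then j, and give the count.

count = 3; pairs: (0,2), (0,3), (1,3)

α = atan 0.65 = 33.02°;  2α = 66.05°
n_0 = (-0.9980, -0.0627)
n_1 = (-0.2536, -0.9673)
n_2 = (+0.7644, -0.6447)
n_3 = (+0.5895, +0.8078)
  (0,1): δ = 108.28°  ·
  (0,2): δ = 43.74°  ✓
  (0,3): δ = 50.29°  ✓
  (1,2): δ = 115.45°  ·
  (1,3): δ = 21.43°  ✓
  (2,3): δ = 85.98°  ·
antipodal pairs: 3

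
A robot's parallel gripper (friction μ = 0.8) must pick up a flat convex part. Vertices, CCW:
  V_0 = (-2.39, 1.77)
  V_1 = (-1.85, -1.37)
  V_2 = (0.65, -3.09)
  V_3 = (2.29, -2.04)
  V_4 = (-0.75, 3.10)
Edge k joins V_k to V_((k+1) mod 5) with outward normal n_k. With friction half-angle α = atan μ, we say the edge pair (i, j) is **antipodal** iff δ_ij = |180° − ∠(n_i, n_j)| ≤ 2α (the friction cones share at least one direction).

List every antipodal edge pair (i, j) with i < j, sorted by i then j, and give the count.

α = atan 0.8 = 38.66°;  2α = 77.32°
n_0 = (-0.9855, -0.1695)
n_1 = (-0.5668, -0.8238)
n_2 = (+0.5392, -0.8422)
n_3 = (+0.8607, +0.5091)
n_4 = (-0.6299, +0.7767)
  (0,1): δ = 134.29°  ·
  (0,2): δ = 67.13°  ✓
  (0,3): δ = 20.84°  ✓
  (0,4): δ = 119.28°  ·
  (1,2): δ = 112.84°  ·
  (1,3): δ = 24.87°  ✓
  (1,4): δ = 73.57°  ✓
  (2,3): δ = 92.03°  ·
  (2,4): δ = 6.41°  ✓
  (3,4): δ = 81.56°  ·
antipodal pairs: 5

count = 5; pairs: (0,2), (0,3), (1,3), (1,4), (2,4)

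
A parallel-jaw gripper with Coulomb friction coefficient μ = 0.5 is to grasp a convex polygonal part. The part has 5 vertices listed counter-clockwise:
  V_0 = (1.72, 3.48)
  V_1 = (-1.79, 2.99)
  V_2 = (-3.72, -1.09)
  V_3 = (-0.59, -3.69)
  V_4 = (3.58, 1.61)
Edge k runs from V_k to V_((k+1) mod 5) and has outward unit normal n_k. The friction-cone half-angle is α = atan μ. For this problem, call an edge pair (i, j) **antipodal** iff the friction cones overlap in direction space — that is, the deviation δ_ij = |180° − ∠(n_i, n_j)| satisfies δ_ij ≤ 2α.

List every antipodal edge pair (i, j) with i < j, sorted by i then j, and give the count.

count = 4; pairs: (0,2), (0,3), (1,3), (2,4)

α = atan 0.5 = 26.57°;  2α = 53.13°
n_0 = (-0.1383, +0.9904)
n_1 = (-0.9040, +0.4276)
n_2 = (-0.6390, -0.7692)
n_3 = (+0.7859, -0.6183)
n_4 = (+0.7090, +0.7052)
  (0,1): δ = 123.26°  ·
  (0,2): δ = 47.66°  ✓
  (0,3): δ = 43.86°  ✓
  (0,4): δ = 126.90°  ·
  (1,2): δ = 104.40°  ·
  (1,3): δ = 12.88°  ✓
  (1,4): δ = 70.16°  ·
  (2,3): δ = 88.48°  ·
  (2,4): δ = 5.44°  ✓
  (3,4): δ = 96.96°  ·
antipodal pairs: 4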